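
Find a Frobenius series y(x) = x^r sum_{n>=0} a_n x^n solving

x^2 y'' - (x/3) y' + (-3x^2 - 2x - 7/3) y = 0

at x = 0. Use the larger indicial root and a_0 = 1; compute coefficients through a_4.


Write in Frobenius form y'' + (p(x)/x) y' + (q(x)/x^2) y = 0:
  p(x) = -1/3,  q(x) = -3x^2 - 2x - 7/3.
Indicial equation: r(r-1) + (-1/3) r + (-7/3) = 0 -> roots r_1 = 7/3, r_2 = -1.
Take r = r_1 = 7/3. Let y(x) = x^r sum_{n>=0} a_n x^n with a_0 = 1.
Substitute y = x^r sum a_n x^n and match x^{r+n}. The recurrence is
  D(n) a_n - 2 a_{n-1} - 3 a_{n-2} = 0,  where D(n) = (r+n)(r+n-1) + (-1/3)(r+n) + (-7/3).
  a_n = [2 a_{n-1} + 3 a_{n-2}] / D(n).
Since the indicial polynomial factors as (r - r_1)(r - r_2), D(n) = (r_1 + n - r_1)(r_1 + n - r_2) = n(n + 10/3).
Evaluating step by step (a_0 = 1):
  n = 1: D(1) = 1(1 + 10/3) = 13/3; numerator = 2(1) = 2; a_1 = (2)/(13/3) = 6/13
  n = 2: D(2) = 2(2 + 10/3) = 32/3; numerator = 2(6/13) + 3(1) = 51/13; a_2 = (51/13)/(32/3) = 153/416
  n = 3: D(3) = 3(3 + 10/3) = 19; numerator = 2(153/416) + 3(6/13) = 441/208; a_3 = (441/208)/(19) = 441/3952
  n = 4: D(4) = 4(4 + 10/3) = 88/3; numerator = 2(441/3952) + 3(153/416) = 10485/7904; a_4 = (10485/7904)/(88/3) = 31455/695552

r = 7/3; a_0 = 1; a_1 = 6/13; a_2 = 153/416; a_3 = 441/3952; a_4 = 31455/695552


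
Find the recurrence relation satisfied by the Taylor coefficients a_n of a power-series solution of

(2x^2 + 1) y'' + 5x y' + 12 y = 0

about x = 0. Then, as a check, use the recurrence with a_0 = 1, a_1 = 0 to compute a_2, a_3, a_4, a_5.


Substitute y = sum_n a_n x^n.
(1 + 2 x^2) y'' contributes (n+2)(n+1) a_{n+2} + 2 n(n-1) a_n at x^n.
5 x y'(x) contributes 5 n a_n at x^n.
12 y(x) contributes 12 a_n at x^n.
Matching x^n: (n+2)(n+1) a_{n+2} + (2 n(n-1) + 5 n + 12) a_n = 0.
Thus a_{n+2} = (-2 n(n-1) - 5 n - 12) / ((n+1)(n+2)) * a_n.

Check with a_0 = 1, a_1 = 0 (apply the recurrence for n = 0, 1, 2, 3): a_0 = 1, a_1 = 0, a_2 = -6, a_3 = 0, a_4 = 13, a_5 = 0.

a_(n+2) = (-2 n(n-1) - 5 n - 12) / ((n+1)(n+2)) * a_n; check: a_0 = 1, a_1 = 0, a_2 = -6, a_3 = 0, a_4 = 13, a_5 = 0


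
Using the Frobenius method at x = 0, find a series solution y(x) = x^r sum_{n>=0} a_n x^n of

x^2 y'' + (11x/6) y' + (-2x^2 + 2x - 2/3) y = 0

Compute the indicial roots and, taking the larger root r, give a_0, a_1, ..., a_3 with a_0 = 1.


Write in Frobenius form y'' + (p(x)/x) y' + (q(x)/x^2) y = 0:
  p(x) = 11/6,  q(x) = -2x^2 + 2x - 2/3.
Indicial equation: r(r-1) + (11/6) r + (-2/3) = 0 -> roots r_1 = 1/2, r_2 = -4/3.
Take r = r_1 = 1/2. Let y(x) = x^r sum_{n>=0} a_n x^n with a_0 = 1.
Substitute y = x^r sum a_n x^n and match x^{r+n}. The recurrence is
  D(n) a_n + 2 a_{n-1} - 2 a_{n-2} = 0,  where D(n) = (r+n)(r+n-1) + (11/6)(r+n) + (-2/3).
  a_n = [-2 a_{n-1} + 2 a_{n-2}] / D(n).
Since the indicial polynomial factors as (r - r_1)(r - r_2), D(n) = (r_1 + n - r_1)(r_1 + n - r_2) = n(n + 11/6).
Evaluating step by step (a_0 = 1):
  n = 1: D(1) = 1(1 + 11/6) = 17/6; numerator = -2(1) = -2; a_1 = (-2)/(17/6) = -12/17
  n = 2: D(2) = 2(2 + 11/6) = 23/3; numerator = -2(-12/17) + 2(1) = 58/17; a_2 = (58/17)/(23/3) = 174/391
  n = 3: D(3) = 3(3 + 11/6) = 29/2; numerator = -2(174/391) + 2(-12/17) = -900/391; a_3 = (-900/391)/(29/2) = -1800/11339

r = 1/2; a_0 = 1; a_1 = -12/17; a_2 = 174/391; a_3 = -1800/11339


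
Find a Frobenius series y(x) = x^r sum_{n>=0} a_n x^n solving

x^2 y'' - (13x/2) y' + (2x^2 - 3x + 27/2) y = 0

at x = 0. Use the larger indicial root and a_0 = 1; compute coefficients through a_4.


Write in Frobenius form y'' + (p(x)/x) y' + (q(x)/x^2) y = 0:
  p(x) = -13/2,  q(x) = 2x^2 - 3x + 27/2.
Indicial equation: r(r-1) + (-13/2) r + (27/2) = 0 -> roots r_1 = 9/2, r_2 = 3.
Take r = r_1 = 9/2. Let y(x) = x^r sum_{n>=0} a_n x^n with a_0 = 1.
Substitute y = x^r sum a_n x^n and match x^{r+n}. The recurrence is
  D(n) a_n - 3 a_{n-1} + 2 a_{n-2} = 0,  where D(n) = (r+n)(r+n-1) + (-13/2)(r+n) + (27/2).
  a_n = [3 a_{n-1} - 2 a_{n-2}] / D(n).
Since the indicial polynomial factors as (r - r_1)(r - r_2), D(n) = (r_1 + n - r_1)(r_1 + n - r_2) = n(n + 3/2).
Evaluating step by step (a_0 = 1):
  n = 1: D(1) = 1(1 + 3/2) = 5/2; numerator = 3(1) = 3; a_1 = (3)/(5/2) = 6/5
  n = 2: D(2) = 2(2 + 3/2) = 7; numerator = 3(6/5) - 2(1) = 8/5; a_2 = (8/5)/(7) = 8/35
  n = 3: D(3) = 3(3 + 3/2) = 27/2; numerator = 3(8/35) - 2(6/5) = -12/7; a_3 = (-12/7)/(27/2) = -8/63
  n = 4: D(4) = 4(4 + 3/2) = 22; numerator = 3(-8/63) - 2(8/35) = -88/105; a_4 = (-88/105)/(22) = -4/105

r = 9/2; a_0 = 1; a_1 = 6/5; a_2 = 8/35; a_3 = -8/63; a_4 = -4/105


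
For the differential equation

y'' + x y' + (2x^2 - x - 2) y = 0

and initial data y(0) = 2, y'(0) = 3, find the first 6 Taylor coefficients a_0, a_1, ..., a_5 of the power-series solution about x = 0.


Ansatz: y(x) = sum_{n>=0} a_n x^n, so y'(x) = sum_{n>=1} n a_n x^(n-1) and y''(x) = sum_{n>=2} n(n-1) a_n x^(n-2).
Substitute into P(x) y'' + Q(x) y' + R(x) y = 0 with P(x) = 1, Q(x) = x, R(x) = 2x^2 - x - 2, and match powers of x.
Initial conditions: a_0 = 2, a_1 = 3.
Setting the coefficient of each power of x to zero and solving order by order (substituting the coefficients already found):
  x^0: 2 a_2 - 2 a_0 = 0  ->  2 a_2 = 2 a_0 = 4  ->  a_2 = 2
  x^1: 6 a_3 - a_1 - a_0 = 0  ->  6 a_3 = a_1 + a_0 = 5  ->  a_3 = 5/6
  x^2: 12 a_4 - a_1 + 2 a_0 = 0  ->  12 a_4 = a_1 - 2 a_0 = -1  ->  a_4 = -1/12
  x^3: 20 a_5 + a_3 - a_2 + 2 a_1 = 0  ->  20 a_5 = -a_3 + a_2 - 2 a_1 = -29/6  ->  a_5 = -29/120
Truncated series: y(x) = 2 + 3 x + 2 x^2 + (5/6) x^3 - (1/12) x^4 - (29/120) x^5 + O(x^6).

a_0 = 2; a_1 = 3; a_2 = 2; a_3 = 5/6; a_4 = -1/12; a_5 = -29/120


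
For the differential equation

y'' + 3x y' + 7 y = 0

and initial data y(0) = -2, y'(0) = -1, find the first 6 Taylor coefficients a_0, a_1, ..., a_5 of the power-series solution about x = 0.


Ansatz: y(x) = sum_{n>=0} a_n x^n, so y'(x) = sum_{n>=1} n a_n x^(n-1) and y''(x) = sum_{n>=2} n(n-1) a_n x^(n-2).
Substitute into P(x) y'' + Q(x) y' + R(x) y = 0 with P(x) = 1, Q(x) = 3x, R(x) = 7, and match powers of x.
Initial conditions: a_0 = -2, a_1 = -1.
Setting the coefficient of each power of x to zero and solving order by order (substituting the coefficients already found):
  x^0: 2 a_2 + 7 a_0 = 0  ->  2 a_2 = -7 a_0 = 14  ->  a_2 = 7
  x^1: 6 a_3 + 10 a_1 = 0  ->  6 a_3 = -10 a_1 = 10  ->  a_3 = 5/3
  x^2: 12 a_4 + 13 a_2 = 0  ->  12 a_4 = -13 a_2 = -91  ->  a_4 = -91/12
  x^3: 20 a_5 + 16 a_3 = 0  ->  20 a_5 = -16 a_3 = -80/3  ->  a_5 = -4/3
Truncated series: y(x) = -2 - x + 7 x^2 + (5/3) x^3 - (91/12) x^4 - (4/3) x^5 + O(x^6).

a_0 = -2; a_1 = -1; a_2 = 7; a_3 = 5/3; a_4 = -91/12; a_5 = -4/3


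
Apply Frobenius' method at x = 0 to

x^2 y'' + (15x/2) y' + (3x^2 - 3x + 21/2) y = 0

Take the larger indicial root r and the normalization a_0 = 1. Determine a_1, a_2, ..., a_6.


Write in Frobenius form y'' + (p(x)/x) y' + (q(x)/x^2) y = 0:
  p(x) = 15/2,  q(x) = 3x^2 - 3x + 21/2.
Indicial equation: r(r-1) + (15/2) r + (21/2) = 0 -> roots r_1 = -3, r_2 = -7/2.
Take r = r_1 = -3. Let y(x) = x^r sum_{n>=0} a_n x^n with a_0 = 1.
Substitute y = x^r sum a_n x^n and match x^{r+n}. The recurrence is
  D(n) a_n - 3 a_{n-1} + 3 a_{n-2} = 0,  where D(n) = (r+n)(r+n-1) + (15/2)(r+n) + (21/2).
  a_n = [3 a_{n-1} - 3 a_{n-2}] / D(n).
Since the indicial polynomial factors as (r - r_1)(r - r_2), D(n) = (r_1 + n - r_1)(r_1 + n - r_2) = n(n + 1/2).
Evaluating step by step (a_0 = 1):
  n = 1: D(1) = 1(1 + 1/2) = 3/2; numerator = 3(1) = 3; a_1 = (3)/(3/2) = 2
  n = 2: D(2) = 2(2 + 1/2) = 5; numerator = 3(2) - 3(1) = 3; a_2 = (3)/(5) = 3/5
  n = 3: D(3) = 3(3 + 1/2) = 21/2; numerator = 3(3/5) - 3(2) = -21/5; a_3 = (-21/5)/(21/2) = -2/5
  n = 4: D(4) = 4(4 + 1/2) = 18; numerator = 3(-2/5) - 3(3/5) = -3; a_4 = (-3)/(18) = -1/6
  n = 5: D(5) = 5(5 + 1/2) = 55/2; numerator = 3(-1/6) - 3(-2/5) = 7/10; a_5 = (7/10)/(55/2) = 7/275
  n = 6: D(6) = 6(6 + 1/2) = 39; numerator = 3(7/275) - 3(-1/6) = 317/550; a_6 = (317/550)/(39) = 317/21450

r = -3; a_0 = 1; a_1 = 2; a_2 = 3/5; a_3 = -2/5; a_4 = -1/6; a_5 = 7/275; a_6 = 317/21450


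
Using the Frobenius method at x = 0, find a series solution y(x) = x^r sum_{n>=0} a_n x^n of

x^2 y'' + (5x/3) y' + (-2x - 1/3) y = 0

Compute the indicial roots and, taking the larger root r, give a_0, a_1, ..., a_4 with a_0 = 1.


Write in Frobenius form y'' + (p(x)/x) y' + (q(x)/x^2) y = 0:
  p(x) = 5/3,  q(x) = -2x - 1/3.
Indicial equation: r(r-1) + (5/3) r + (-1/3) = 0 -> roots r_1 = 1/3, r_2 = -1.
Take r = r_1 = 1/3. Let y(x) = x^r sum_{n>=0} a_n x^n with a_0 = 1.
Substitute y = x^r sum a_n x^n and match x^{r+n}. The recurrence is
  D(n) a_n - 2 a_{n-1} = 0,  where D(n) = (r+n)(r+n-1) + (5/3)(r+n) + (-1/3).
  a_n = 2 / D(n) * a_{n-1}.
Since the indicial polynomial factors as (r - r_1)(r - r_2), D(n) = (r_1 + n - r_1)(r_1 + n - r_2) = n(n + 4/3).
Evaluating step by step (a_0 = 1):
  n = 1: D(1) = 1(1 + 4/3) = 7/3; numerator = 2(1) = 2; a_1 = (2)/(7/3) = 6/7
  n = 2: D(2) = 2(2 + 4/3) = 20/3; numerator = 2(6/7) = 12/7; a_2 = (12/7)/(20/3) = 9/35
  n = 3: D(3) = 3(3 + 4/3) = 13; numerator = 2(9/35) = 18/35; a_3 = (18/35)/(13) = 18/455
  n = 4: D(4) = 4(4 + 4/3) = 64/3; numerator = 2(18/455) = 36/455; a_4 = (36/455)/(64/3) = 27/7280

r = 1/3; a_0 = 1; a_1 = 6/7; a_2 = 9/35; a_3 = 18/455; a_4 = 27/7280


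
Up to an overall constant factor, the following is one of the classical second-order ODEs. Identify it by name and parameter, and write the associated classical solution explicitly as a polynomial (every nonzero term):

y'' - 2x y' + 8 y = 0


The equation is already in a standard form:  y'' - 2x y' + 8 y = 0.
This matches the Hermite equation y'' - 2x y' + 2n y = 0 with 2n = 8, so n = 4; the polynomial solution is H_4(x).
With y = sum_k a_k x^k, matching x^k gives (k+2)(k+1) a_{k+2} = 2(k - n) a_k = 2(k - 4) a_k. The right side vanishes at k = 4, so the series with the parity of 4 terminates at degree 4.
Standard normalization: leading coefficient of H_n is 2^n, so a_4 = 2^4 = 16. Work downward with a_k = (k+1)(k+2) a_{k+2} / (2(k - n)):
  a_2 = (3)(4)(16) / (2(2 - 4)) = 192/(-4) = -48
  a_0 = (1)(2)(-48) / (2(0 - 4)) = -96/(-8) = 12
Hence H_4(x) = 16 x^4 - 48 x^2 + 12.

H_4(x); series = 16 x^4 - 48 x^2 + 12


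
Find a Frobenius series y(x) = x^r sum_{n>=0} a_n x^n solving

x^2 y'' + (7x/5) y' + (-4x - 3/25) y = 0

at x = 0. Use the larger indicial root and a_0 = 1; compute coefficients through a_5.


Write in Frobenius form y'' + (p(x)/x) y' + (q(x)/x^2) y = 0:
  p(x) = 7/5,  q(x) = -4x - 3/25.
Indicial equation: r(r-1) + (7/5) r + (-3/25) = 0 -> roots r_1 = 1/5, r_2 = -3/5.
Take r = r_1 = 1/5. Let y(x) = x^r sum_{n>=0} a_n x^n with a_0 = 1.
Substitute y = x^r sum a_n x^n and match x^{r+n}. The recurrence is
  D(n) a_n - 4 a_{n-1} = 0,  where D(n) = (r+n)(r+n-1) + (7/5)(r+n) + (-3/25).
  a_n = 4 / D(n) * a_{n-1}.
Since the indicial polynomial factors as (r - r_1)(r - r_2), D(n) = (r_1 + n - r_1)(r_1 + n - r_2) = n(n + 4/5).
Evaluating step by step (a_0 = 1):
  n = 1: D(1) = 1(1 + 4/5) = 9/5; numerator = 4(1) = 4; a_1 = (4)/(9/5) = 20/9
  n = 2: D(2) = 2(2 + 4/5) = 28/5; numerator = 4(20/9) = 80/9; a_2 = (80/9)/(28/5) = 100/63
  n = 3: D(3) = 3(3 + 4/5) = 57/5; numerator = 4(100/63) = 400/63; a_3 = (400/63)/(57/5) = 2000/3591
  n = 4: D(4) = 4(4 + 4/5) = 96/5; numerator = 4(2000/3591) = 8000/3591; a_4 = (8000/3591)/(96/5) = 1250/10773
  n = 5: D(5) = 5(5 + 4/5) = 29; numerator = 4(1250/10773) = 5000/10773; a_5 = (5000/10773)/(29) = 5000/312417

r = 1/5; a_0 = 1; a_1 = 20/9; a_2 = 100/63; a_3 = 2000/3591; a_4 = 1250/10773; a_5 = 5000/312417


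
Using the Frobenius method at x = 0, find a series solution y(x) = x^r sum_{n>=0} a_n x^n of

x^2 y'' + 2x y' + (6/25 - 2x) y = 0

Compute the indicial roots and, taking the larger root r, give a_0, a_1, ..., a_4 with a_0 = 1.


Write in Frobenius form y'' + (p(x)/x) y' + (q(x)/x^2) y = 0:
  p(x) = 2,  q(x) = 6/25 - 2x.
Indicial equation: r(r-1) + (2) r + (6/25) = 0 -> roots r_1 = -2/5, r_2 = -3/5.
Take r = r_1 = -2/5. Let y(x) = x^r sum_{n>=0} a_n x^n with a_0 = 1.
Substitute y = x^r sum a_n x^n and match x^{r+n}. The recurrence is
  D(n) a_n - 2 a_{n-1} = 0,  where D(n) = (r+n)(r+n-1) + (2)(r+n) + (6/25).
  a_n = 2 / D(n) * a_{n-1}.
Since the indicial polynomial factors as (r - r_1)(r - r_2), D(n) = (r_1 + n - r_1)(r_1 + n - r_2) = n(n + 1/5).
Evaluating step by step (a_0 = 1):
  n = 1: D(1) = 1(1 + 1/5) = 6/5; numerator = 2(1) = 2; a_1 = (2)/(6/5) = 5/3
  n = 2: D(2) = 2(2 + 1/5) = 22/5; numerator = 2(5/3) = 10/3; a_2 = (10/3)/(22/5) = 25/33
  n = 3: D(3) = 3(3 + 1/5) = 48/5; numerator = 2(25/33) = 50/33; a_3 = (50/33)/(48/5) = 125/792
  n = 4: D(4) = 4(4 + 1/5) = 84/5; numerator = 2(125/792) = 125/396; a_4 = (125/396)/(84/5) = 625/33264

r = -2/5; a_0 = 1; a_1 = 5/3; a_2 = 25/33; a_3 = 125/792; a_4 = 625/33264


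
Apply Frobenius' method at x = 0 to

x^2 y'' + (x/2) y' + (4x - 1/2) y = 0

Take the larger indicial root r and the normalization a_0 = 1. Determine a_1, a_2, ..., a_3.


Write in Frobenius form y'' + (p(x)/x) y' + (q(x)/x^2) y = 0:
  p(x) = 1/2,  q(x) = 4x - 1/2.
Indicial equation: r(r-1) + (1/2) r + (-1/2) = 0 -> roots r_1 = 1, r_2 = -1/2.
Take r = r_1 = 1. Let y(x) = x^r sum_{n>=0} a_n x^n with a_0 = 1.
Substitute y = x^r sum a_n x^n and match x^{r+n}. The recurrence is
  D(n) a_n + 4 a_{n-1} = 0,  where D(n) = (r+n)(r+n-1) + (1/2)(r+n) + (-1/2).
  a_n = -4 / D(n) * a_{n-1}.
Since the indicial polynomial factors as (r - r_1)(r - r_2), D(n) = (r_1 + n - r_1)(r_1 + n - r_2) = n(n + 3/2).
Evaluating step by step (a_0 = 1):
  n = 1: D(1) = 1(1 + 3/2) = 5/2; numerator = -4(1) = -4; a_1 = (-4)/(5/2) = -8/5
  n = 2: D(2) = 2(2 + 3/2) = 7; numerator = -4(-8/5) = 32/5; a_2 = (32/5)/(7) = 32/35
  n = 3: D(3) = 3(3 + 3/2) = 27/2; numerator = -4(32/35) = -128/35; a_3 = (-128/35)/(27/2) = -256/945

r = 1; a_0 = 1; a_1 = -8/5; a_2 = 32/35; a_3 = -256/945


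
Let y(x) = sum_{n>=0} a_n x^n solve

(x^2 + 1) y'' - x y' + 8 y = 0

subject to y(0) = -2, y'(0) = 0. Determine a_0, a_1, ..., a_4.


Ansatz: y(x) = sum_{n>=0} a_n x^n, so y'(x) = sum_{n>=1} n a_n x^(n-1) and y''(x) = sum_{n>=2} n(n-1) a_n x^(n-2).
Substitute into P(x) y'' + Q(x) y' + R(x) y = 0 with P(x) = x^2 + 1, Q(x) = -x, R(x) = 8, and match powers of x.
Initial conditions: a_0 = -2, a_1 = 0.
Setting the coefficient of each power of x to zero and solving order by order (substituting the coefficients already found):
  x^0: 2 a_2 + 8 a_0 = 0  ->  2 a_2 = -8 a_0 = 16  ->  a_2 = 8
  x^1: 6 a_3 + 7 a_1 = 0  ->  6 a_3 = -7 a_1 = 0  ->  a_3 = 0
  x^2: 12 a_4 + 8 a_2 = 0  ->  12 a_4 = -8 a_2 = -64  ->  a_4 = -16/3
Truncated series: y(x) = -2 + 8 x^2 - (16/3) x^4 + O(x^5).

a_0 = -2; a_1 = 0; a_2 = 8; a_3 = 0; a_4 = -16/3


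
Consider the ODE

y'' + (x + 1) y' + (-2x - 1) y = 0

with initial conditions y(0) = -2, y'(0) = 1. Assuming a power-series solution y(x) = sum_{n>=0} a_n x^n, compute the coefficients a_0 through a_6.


Ansatz: y(x) = sum_{n>=0} a_n x^n, so y'(x) = sum_{n>=1} n a_n x^(n-1) and y''(x) = sum_{n>=2} n(n-1) a_n x^(n-2).
Substitute into P(x) y'' + Q(x) y' + R(x) y = 0 with P(x) = 1, Q(x) = x + 1, R(x) = -2x - 1, and match powers of x.
Initial conditions: a_0 = -2, a_1 = 1.
Setting the coefficient of each power of x to zero and solving order by order (substituting the coefficients already found):
  x^0: 2 a_2 + a_1 - a_0 = 0  ->  2 a_2 = -a_1 + a_0 = -3  ->  a_2 = -3/2
  x^1: 6 a_3 + 2 a_2 - 2 a_0 = 0  ->  6 a_3 = -2 a_2 + 2 a_0 = -1  ->  a_3 = -1/6
  x^2: 12 a_4 + 3 a_3 + a_2 - 2 a_1 = 0  ->  12 a_4 = -3 a_3 - a_2 + 2 a_1 = 4  ->  a_4 = 1/3
  x^3: 20 a_5 + 4 a_4 + 2 a_3 - 2 a_2 = 0  ->  20 a_5 = -4 a_4 - 2 a_3 + 2 a_2 = -4  ->  a_5 = -1/5
  x^4: 30 a_6 + 5 a_5 + 3 a_4 - 2 a_3 = 0  ->  30 a_6 = -5 a_5 - 3 a_4 + 2 a_3 = -1/3  ->  a_6 = -1/90
Truncated series: y(x) = -2 + x - (3/2) x^2 - (1/6) x^3 + (1/3) x^4 - (1/5) x^5 - (1/90) x^6 + O(x^7).

a_0 = -2; a_1 = 1; a_2 = -3/2; a_3 = -1/6; a_4 = 1/3; a_5 = -1/5; a_6 = -1/90


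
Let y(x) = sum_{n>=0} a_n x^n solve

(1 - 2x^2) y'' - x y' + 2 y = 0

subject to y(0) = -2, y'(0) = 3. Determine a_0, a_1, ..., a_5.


Ansatz: y(x) = sum_{n>=0} a_n x^n, so y'(x) = sum_{n>=1} n a_n x^(n-1) and y''(x) = sum_{n>=2} n(n-1) a_n x^(n-2).
Substitute into P(x) y'' + Q(x) y' + R(x) y = 0 with P(x) = 1 - 2x^2, Q(x) = -x, R(x) = 2, and match powers of x.
Initial conditions: a_0 = -2, a_1 = 3.
Setting the coefficient of each power of x to zero and solving order by order (substituting the coefficients already found):
  x^0: 2 a_2 + 2 a_0 = 0  ->  2 a_2 = -2 a_0 = 4  ->  a_2 = 2
  x^1: 6 a_3 + a_1 = 0  ->  6 a_3 = -a_1 = -3  ->  a_3 = -1/2
  x^2: 12 a_4 - 4 a_2 = 0  ->  12 a_4 = 4 a_2 = 8  ->  a_4 = 2/3
  x^3: 20 a_5 - 13 a_3 = 0  ->  20 a_5 = 13 a_3 = -13/2  ->  a_5 = -13/40
Truncated series: y(x) = -2 + 3 x + 2 x^2 - (1/2) x^3 + (2/3) x^4 - (13/40) x^5 + O(x^6).

a_0 = -2; a_1 = 3; a_2 = 2; a_3 = -1/2; a_4 = 2/3; a_5 = -13/40


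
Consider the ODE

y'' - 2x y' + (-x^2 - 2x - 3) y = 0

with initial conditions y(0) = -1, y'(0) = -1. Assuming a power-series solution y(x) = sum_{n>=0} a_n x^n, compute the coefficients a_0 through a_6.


Ansatz: y(x) = sum_{n>=0} a_n x^n, so y'(x) = sum_{n>=1} n a_n x^(n-1) and y''(x) = sum_{n>=2} n(n-1) a_n x^(n-2).
Substitute into P(x) y'' + Q(x) y' + R(x) y = 0 with P(x) = 1, Q(x) = -2x, R(x) = -x^2 - 2x - 3, and match powers of x.
Initial conditions: a_0 = -1, a_1 = -1.
Setting the coefficient of each power of x to zero and solving order by order (substituting the coefficients already found):
  x^0: 2 a_2 - 3 a_0 = 0  ->  2 a_2 = 3 a_0 = -3  ->  a_2 = -3/2
  x^1: 6 a_3 - 5 a_1 - 2 a_0 = 0  ->  6 a_3 = 5 a_1 + 2 a_0 = -7  ->  a_3 = -7/6
  x^2: 12 a_4 - 7 a_2 - 2 a_1 - a_0 = 0  ->  12 a_4 = 7 a_2 + 2 a_1 + a_0 = -27/2  ->  a_4 = -9/8
  x^3: 20 a_5 - 9 a_3 - 2 a_2 - a_1 = 0  ->  20 a_5 = 9 a_3 + 2 a_2 + a_1 = -29/2  ->  a_5 = -29/40
  x^4: 30 a_6 - 11 a_4 - 2 a_3 - a_2 = 0  ->  30 a_6 = 11 a_4 + 2 a_3 + a_2 = -389/24  ->  a_6 = -389/720
Truncated series: y(x) = -1 - x - (3/2) x^2 - (7/6) x^3 - (9/8) x^4 - (29/40) x^5 - (389/720) x^6 + O(x^7).

a_0 = -1; a_1 = -1; a_2 = -3/2; a_3 = -7/6; a_4 = -9/8; a_5 = -29/40; a_6 = -389/720


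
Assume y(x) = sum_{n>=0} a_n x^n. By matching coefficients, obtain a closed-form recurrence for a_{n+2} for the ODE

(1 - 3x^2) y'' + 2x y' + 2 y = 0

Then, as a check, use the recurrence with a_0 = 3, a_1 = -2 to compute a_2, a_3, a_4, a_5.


Substitute y = sum_n a_n x^n.
(1 - 3 x^2) y'' contributes (n+2)(n+1) a_{n+2} - 3 n(n-1) a_n at x^n.
2 x y'(x) contributes 2 n a_n at x^n.
2 y(x) contributes 2 a_n at x^n.
Matching x^n: (n+2)(n+1) a_{n+2} + (-3 n(n-1) + 2 n + 2) a_n = 0.
Thus a_{n+2} = (3 n(n-1) - 2 n - 2) / ((n+1)(n+2)) * a_n.

Check with a_0 = 3, a_1 = -2 (apply the recurrence for n = 0, 1, 2, 3): a_0 = 3, a_1 = -2, a_2 = -3, a_3 = 4/3, a_4 = 0, a_5 = 2/3.

a_(n+2) = (3 n(n-1) - 2 n - 2) / ((n+1)(n+2)) * a_n; check: a_0 = 3, a_1 = -2, a_2 = -3, a_3 = 4/3, a_4 = 0, a_5 = 2/3


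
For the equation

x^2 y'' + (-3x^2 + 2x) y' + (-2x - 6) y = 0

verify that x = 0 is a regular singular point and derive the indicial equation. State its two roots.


Divide by x^2 to reach normal form y'' + P_1(x) y' + P_2(x) y = 0 with P_1(x) = -3 + 2/x and P_2(x) = -2/x - 6/x^2.
x = 0 is a singular point because the y'-coefficient -3 + 2/x has a pole at x = 0 and the y-coefficient -2/x - 6/x^2 has a pole at x = 0.
It is a regular singular point because x P_1(x) = p(x) = 2 - 3x and x^2 P_2(x) = q(x) = -2x - 6 are polynomials, hence analytic at x = 0.
p(0) = 2,  q(0) = -6.
Indicial equation: r(r-1) + p(0) r + q(0) = 0, i.e. r^2 + (p(0) - 1) r + q(0) = 0, i.e. r^2 + 1 r - 6 = 0.
Discriminant: (1)^2 - 4(-6) = 25, so r = (-1 ± 5)/2.
Solving: r_1 = 2, r_2 = -3.

indicial: r^2 + 1 r - 6 = 0; roots r_1 = 2, r_2 = -3


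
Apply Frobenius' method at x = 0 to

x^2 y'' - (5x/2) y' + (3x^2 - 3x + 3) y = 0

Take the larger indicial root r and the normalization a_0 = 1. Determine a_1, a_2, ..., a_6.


Write in Frobenius form y'' + (p(x)/x) y' + (q(x)/x^2) y = 0:
  p(x) = -5/2,  q(x) = 3x^2 - 3x + 3.
Indicial equation: r(r-1) + (-5/2) r + (3) = 0 -> roots r_1 = 2, r_2 = 3/2.
Take r = r_1 = 2. Let y(x) = x^r sum_{n>=0} a_n x^n with a_0 = 1.
Substitute y = x^r sum a_n x^n and match x^{r+n}. The recurrence is
  D(n) a_n - 3 a_{n-1} + 3 a_{n-2} = 0,  where D(n) = (r+n)(r+n-1) + (-5/2)(r+n) + (3).
  a_n = [3 a_{n-1} - 3 a_{n-2}] / D(n).
Since the indicial polynomial factors as (r - r_1)(r - r_2), D(n) = (r_1 + n - r_1)(r_1 + n - r_2) = n(n + 1/2).
Evaluating step by step (a_0 = 1):
  n = 1: D(1) = 1(1 + 1/2) = 3/2; numerator = 3(1) = 3; a_1 = (3)/(3/2) = 2
  n = 2: D(2) = 2(2 + 1/2) = 5; numerator = 3(2) - 3(1) = 3; a_2 = (3)/(5) = 3/5
  n = 3: D(3) = 3(3 + 1/2) = 21/2; numerator = 3(3/5) - 3(2) = -21/5; a_3 = (-21/5)/(21/2) = -2/5
  n = 4: D(4) = 4(4 + 1/2) = 18; numerator = 3(-2/5) - 3(3/5) = -3; a_4 = (-3)/(18) = -1/6
  n = 5: D(5) = 5(5 + 1/2) = 55/2; numerator = 3(-1/6) - 3(-2/5) = 7/10; a_5 = (7/10)/(55/2) = 7/275
  n = 6: D(6) = 6(6 + 1/2) = 39; numerator = 3(7/275) - 3(-1/6) = 317/550; a_6 = (317/550)/(39) = 317/21450

r = 2; a_0 = 1; a_1 = 2; a_2 = 3/5; a_3 = -2/5; a_4 = -1/6; a_5 = 7/275; a_6 = 317/21450


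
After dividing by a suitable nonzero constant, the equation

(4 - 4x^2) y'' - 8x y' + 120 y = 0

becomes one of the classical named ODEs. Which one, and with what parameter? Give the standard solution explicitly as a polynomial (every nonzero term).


All three coefficients share the factor 4; dividing through by 4 gives  (1 - x^2) y'' - 2x y' + 30 y = 0.
This matches the Legendre equation (1 - x^2) y'' - 2x y' + n(n+1) y = 0 (note the -2x y' term) with n(n+1) = 30, so n = 5; the polynomial solution is P_5(x).
With y = sum_k a_k x^k, matching x^k gives (k+2)(k+1) a_{k+2} = [k(k+1) - n(n+1)] a_k = (k - 5)(k + 6) a_k. The right side vanishes at k = 5, so the series with the parity of 5 terminates at degree 5.
Standard normalization (P_n(1) = 1): leading coefficient (2n)!/(2^n (n!)^2) = 3628800/(32*14400) = 63/8, so a_5 = 63/8. Work downward with a_k = (k+1)(k+2) a_{k+2} / ((k - 5)(k + 6)):
  a_3 = (4)(5)(63/8) / ((3 - 5)(3 + 6)) = (315/2)/(-18) = -35/4
  a_1 = (2)(3)(-35/4) / ((1 - 5)(1 + 6)) = (-105/2)/(-28) = 15/8
Hence P_5(x) = 63 x^5/8 - 35 x^3/4 + 15 x/8.

P_5(x); series = 63 x^5/8 - 35 x^3/4 + 15 x/8


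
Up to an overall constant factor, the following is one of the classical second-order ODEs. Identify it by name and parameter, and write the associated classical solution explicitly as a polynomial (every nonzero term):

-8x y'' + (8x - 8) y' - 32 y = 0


All three coefficients share the factor -8; dividing through by -8 gives  x y'' + (1 - x) y' + 4 y = 0.
This matches the Laguerre equation x y'' + (1 - x) y' + n y = 0 with n = 4; the polynomial solution is L_4(x).
With y = sum_k a_k x^k, matching x^k gives (k+1)k a_{k+1} + (k+1) a_{k+1} - k a_k + n a_k = 0, i.e. (k+1)^2 a_{k+1} = (k - n) a_k = (k - 4) a_k. The right side vanishes at k = 4, so the series terminates at degree 4.
Standard normalization L_n(0) = 1 gives a_0 = 1. Work upward with a_{k+1} = (k - 4) a_k / (k+1)^2:
  a_1 = (0 - 4)(1) / 1^2 = -4/1 = -4
  a_2 = (1 - 4)(-4) / 2^2 = 12/4 = 3
  a_3 = (2 - 4)(3) / 3^2 = -6/9 = -2/3
  a_4 = (3 - 4)(-2/3) / 4^2 = (2/3)/16 = 1/24
Hence L_4(x) = x^4/24 - 2 x^3/3 + 3 x^2 - 4 x + 1.

L_4(x); series = x^4/24 - 2 x^3/3 + 3 x^2 - 4 x + 1


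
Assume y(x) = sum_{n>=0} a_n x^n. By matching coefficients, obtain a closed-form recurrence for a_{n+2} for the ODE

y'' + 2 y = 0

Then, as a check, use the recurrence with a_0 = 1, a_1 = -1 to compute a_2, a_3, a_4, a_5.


Substitute y = sum_n a_n x^n into y'' + (const) y = 0.
y''(x) = sum_{n>=0} (n+2)(n+1) a_{n+2} x^n.
The ODE becomes sum_n [(n+2)(n+1) a_{n+2} + 2 a_n] x^n = 0.
Setting each coefficient to zero gives the recurrence:
  (n+2)(n+1) a_{n+2} + 2 a_n = 0,
  a_{n+2} = -2 / ((n+1)(n+2)) a_n.

Check with a_0 = 1, a_1 = -1 (apply the recurrence for n = 0, 1, 2, 3): a_0 = 1, a_1 = -1, a_2 = -1, a_3 = 1/3, a_4 = 1/6, a_5 = -1/30.

a_{n+2} = -2/((n+1)(n+2)) * a_n; check: a_0 = 1, a_1 = -1, a_2 = -1, a_3 = 1/3, a_4 = 1/6, a_5 = -1/30


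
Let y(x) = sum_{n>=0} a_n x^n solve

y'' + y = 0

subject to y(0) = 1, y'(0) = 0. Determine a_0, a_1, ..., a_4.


Ansatz: y(x) = sum_{n>=0} a_n x^n, so y'(x) = sum_{n>=1} n a_n x^(n-1) and y''(x) = sum_{n>=2} n(n-1) a_n x^(n-2).
Substitute into P(x) y'' + Q(x) y' + R(x) y = 0 with P(x) = 1, Q(x) = 0, R(x) = 1, and match powers of x.
Initial conditions: a_0 = 1, a_1 = 0.
Setting the coefficient of each power of x to zero and solving order by order (substituting the coefficients already found):
  x^0: 2 a_2 + a_0 = 0  ->  2 a_2 = -a_0 = -1  ->  a_2 = -1/2
  x^1: 6 a_3 + a_1 = 0  ->  6 a_3 = -a_1 = 0  ->  a_3 = 0
  x^2: 12 a_4 + a_2 = 0  ->  12 a_4 = -a_2 = 1/2  ->  a_4 = 1/24
Truncated series: y(x) = 1 - (1/2) x^2 + (1/24) x^4 + O(x^5).

a_0 = 1; a_1 = 0; a_2 = -1/2; a_3 = 0; a_4 = 1/24


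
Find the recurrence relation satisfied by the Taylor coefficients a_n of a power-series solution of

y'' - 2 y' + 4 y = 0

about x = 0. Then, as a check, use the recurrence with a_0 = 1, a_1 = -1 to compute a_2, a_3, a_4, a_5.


Substitute y = sum_n a_n x^n.
y''(x) has coefficient (n+2)(n+1) a_{n+2} at x^n;
-2 y'(x) has coefficient -2 (n+1) a_{n+1} at x^n;
4 y(x) has coefficient 4 a_n at x^n.
Matching x^n: (n+2)(n+1) a_{n+2} - 2 (n+1) a_{n+1} + 4 a_n = 0.
Thus a_{n+2} = [2 (n+1) a_{n+1} - 4 a_n] / ((n+1)(n+2)).

Check with a_0 = 1, a_1 = -1 (apply the recurrence for n = 0, 1, 2, 3): a_0 = 1, a_1 = -1, a_2 = -3, a_3 = -4/3, a_4 = 1/3, a_5 = 2/5.

a_(n+2) = [2 (n+1) a_(n+1) - 4 a_n] / ((n+1)(n+2)); check: a_0 = 1, a_1 = -1, a_2 = -3, a_3 = -4/3, a_4 = 1/3, a_5 = 2/5


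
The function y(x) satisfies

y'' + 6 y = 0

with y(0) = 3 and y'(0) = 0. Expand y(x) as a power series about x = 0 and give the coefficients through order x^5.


Ansatz: y(x) = sum_{n>=0} a_n x^n, so y'(x) = sum_{n>=1} n a_n x^(n-1) and y''(x) = sum_{n>=2} n(n-1) a_n x^(n-2).
Substitute into P(x) y'' + Q(x) y' + R(x) y = 0 with P(x) = 1, Q(x) = 0, R(x) = 6, and match powers of x.
Initial conditions: a_0 = 3, a_1 = 0.
Setting the coefficient of each power of x to zero and solving order by order (substituting the coefficients already found):
  x^0: 2 a_2 + 6 a_0 = 0  ->  2 a_2 = -6 a_0 = -18  ->  a_2 = -9
  x^1: 6 a_3 + 6 a_1 = 0  ->  6 a_3 = -6 a_1 = 0  ->  a_3 = 0
  x^2: 12 a_4 + 6 a_2 = 0  ->  12 a_4 = -6 a_2 = 54  ->  a_4 = 9/2
  x^3: 20 a_5 + 6 a_3 = 0  ->  20 a_5 = -6 a_3 = 0  ->  a_5 = 0
Truncated series: y(x) = 3 - 9 x^2 + (9/2) x^4 + O(x^6).

a_0 = 3; a_1 = 0; a_2 = -9; a_3 = 0; a_4 = 9/2; a_5 = 0


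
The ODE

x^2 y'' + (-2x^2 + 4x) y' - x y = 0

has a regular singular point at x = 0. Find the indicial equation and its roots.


Divide by x^2 to reach normal form y'' + P_1(x) y' + P_2(x) y = 0 with P_1(x) = -2 + 4/x and P_2(x) = -1/x.
x = 0 is a singular point because the y'-coefficient -2 + 4/x has a pole at x = 0 and the y-coefficient -1/x has a pole at x = 0.
It is a regular singular point because x P_1(x) = p(x) = 4 - 2x and x^2 P_2(x) = q(x) = -x are polynomials, hence analytic at x = 0.
p(0) = 4,  q(0) = 0.
Indicial equation: r(r-1) + p(0) r + q(0) = 0, i.e. r^2 + (p(0) - 1) r + q(0) = 0, i.e. r^2 + 3 r = 0.
Discriminant: (3)^2 - 4(0) = 9, so r = (-3 ± 3)/2.
Solving: r_1 = 0, r_2 = -3.

indicial: r^2 + 3 r = 0; roots r_1 = 0, r_2 = -3


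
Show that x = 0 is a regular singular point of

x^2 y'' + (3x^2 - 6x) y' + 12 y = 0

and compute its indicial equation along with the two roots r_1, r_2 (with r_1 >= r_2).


Divide by x^2 to reach normal form y'' + P_1(x) y' + P_2(x) y = 0 with P_1(x) = 3 - 6/x and P_2(x) = 12/x^2.
x = 0 is a singular point because the y'-coefficient 3 - 6/x has a pole at x = 0 and the y-coefficient 12/x^2 has a pole at x = 0.
It is a regular singular point because x P_1(x) = p(x) = 3x - 6 and x^2 P_2(x) = q(x) = 12 are polynomials, hence analytic at x = 0.
p(0) = -6,  q(0) = 12.
Indicial equation: r(r-1) + p(0) r + q(0) = 0, i.e. r^2 + (p(0) - 1) r + q(0) = 0, i.e. r^2 - 7 r + 12 = 0.
Discriminant: (-7)^2 - 4(12) = 1, so r = (7 ± 1)/2.
Solving: r_1 = 4, r_2 = 3.

indicial: r^2 - 7 r + 12 = 0; roots r_1 = 4, r_2 = 3


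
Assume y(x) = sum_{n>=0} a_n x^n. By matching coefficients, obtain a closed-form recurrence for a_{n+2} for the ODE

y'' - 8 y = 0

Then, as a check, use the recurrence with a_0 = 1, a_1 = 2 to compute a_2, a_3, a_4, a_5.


Substitute y = sum_n a_n x^n into y'' + (const) y = 0.
y''(x) = sum_{n>=0} (n+2)(n+1) a_{n+2} x^n.
The ODE becomes sum_n [(n+2)(n+1) a_{n+2} - 8 a_n] x^n = 0.
Setting each coefficient to zero gives the recurrence:
  (n+2)(n+1) a_{n+2} - 8 a_n = 0,
  a_{n+2} = 8 / ((n+1)(n+2)) a_n.

Check with a_0 = 1, a_1 = 2 (apply the recurrence for n = 0, 1, 2, 3): a_0 = 1, a_1 = 2, a_2 = 4, a_3 = 8/3, a_4 = 8/3, a_5 = 16/15.

a_{n+2} = 8/((n+1)(n+2)) * a_n; check: a_0 = 1, a_1 = 2, a_2 = 4, a_3 = 8/3, a_4 = 8/3, a_5 = 16/15


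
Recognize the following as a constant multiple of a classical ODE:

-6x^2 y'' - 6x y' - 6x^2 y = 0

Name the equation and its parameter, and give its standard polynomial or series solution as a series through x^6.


All three coefficients share the factor -6; dividing through by -6 gives  x^2 y'' + x y' + x^2 y = 0.
This matches the Bessel equation x^2 y'' + x y' + (x^2 - nu^2) y = 0 with nu^2 = 0, so nu = 0; the solution bounded at x = 0 is J_0(x).
Frobenius at x = 0: indicial roots ±nu; for r = nu the recurrence k(k + 2nu) c_k = -c_{k-2} gives the standard series J_nu(x) = sum_{k>=0} (-1)^k / (k! (k+nu)!) (x/2)^(2k+nu). Evaluate the first 4 terms:
  k = 0: (-1)^0 / (0! * 0! * 2^0) x^0 = 1/(1*1*1) x^0 = (1) x^0
  k = 1: (-1)^1 / (1! * 1! * 2^2) x^2 = -1/(1*1*4) x^2 = (-1/4) x^2
  k = 2: (-1)^2 / (2! * 2! * 2^4) x^4 = 1/(2*2*16) x^4 = (1/64) x^4
  k = 3: (-1)^3 / (3! * 3! * 2^6) x^6 = -1/(6*6*64) x^6 = (-1/2304) x^6
Hence J_0(x) = -x^6/2304 + x^4/64 - x^2/4 + 1 + ....

J_0(x); series = -x^6/2304 + x^4/64 - x^2/4 + 1


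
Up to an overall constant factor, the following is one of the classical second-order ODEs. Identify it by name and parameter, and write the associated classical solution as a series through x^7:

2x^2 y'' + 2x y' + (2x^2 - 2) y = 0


All three coefficients share the factor 2; dividing through by 2 gives  x^2 y'' + x y' + (x^2 - 1) y = 0.
This matches the Bessel equation x^2 y'' + x y' + (x^2 - nu^2) y = 0 with nu^2 = 1, so nu = 1; the solution bounded at x = 0 is J_1(x).
Frobenius at x = 0: indicial roots ±nu; for r = nu the recurrence k(k + 2nu) c_k = -c_{k-2} gives the standard series J_nu(x) = sum_{k>=0} (-1)^k / (k! (k+nu)!) (x/2)^(2k+nu). Evaluate the first 4 terms:
  k = 0: (-1)^0 / (0! * 1! * 2^1) x^1 = 1/(1*1*2) x^1 = (1/2) x^1
  k = 1: (-1)^1 / (1! * 2! * 2^3) x^3 = -1/(1*2*8) x^3 = (-1/16) x^3
  k = 2: (-1)^2 / (2! * 3! * 2^5) x^5 = 1/(2*6*32) x^5 = (1/384) x^5
  k = 3: (-1)^3 / (3! * 4! * 2^7) x^7 = -1/(6*24*128) x^7 = (-1/18432) x^7
Hence J_1(x) = -x^7/18432 + x^5/384 - x^3/16 + x/2 + ....

J_1(x); series = -x^7/18432 + x^5/384 - x^3/16 + x/2


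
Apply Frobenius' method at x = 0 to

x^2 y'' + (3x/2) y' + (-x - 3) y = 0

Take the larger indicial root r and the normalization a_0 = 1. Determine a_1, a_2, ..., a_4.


Write in Frobenius form y'' + (p(x)/x) y' + (q(x)/x^2) y = 0:
  p(x) = 3/2,  q(x) = -x - 3.
Indicial equation: r(r-1) + (3/2) r + (-3) = 0 -> roots r_1 = 3/2, r_2 = -2.
Take r = r_1 = 3/2. Let y(x) = x^r sum_{n>=0} a_n x^n with a_0 = 1.
Substitute y = x^r sum a_n x^n and match x^{r+n}. The recurrence is
  D(n) a_n - 1 a_{n-1} = 0,  where D(n) = (r+n)(r+n-1) + (3/2)(r+n) + (-3).
  a_n = 1 / D(n) * a_{n-1}.
Since the indicial polynomial factors as (r - r_1)(r - r_2), D(n) = (r_1 + n - r_1)(r_1 + n - r_2) = n(n + 7/2).
Evaluating step by step (a_0 = 1):
  n = 1: D(1) = 1(1 + 7/2) = 9/2; numerator = 1(1) = 1; a_1 = (1)/(9/2) = 2/9
  n = 2: D(2) = 2(2 + 7/2) = 11; numerator = 1(2/9) = 2/9; a_2 = (2/9)/(11) = 2/99
  n = 3: D(3) = 3(3 + 7/2) = 39/2; numerator = 1(2/99) = 2/99; a_3 = (2/99)/(39/2) = 4/3861
  n = 4: D(4) = 4(4 + 7/2) = 30; numerator = 1(4/3861) = 4/3861; a_4 = (4/3861)/(30) = 2/57915

r = 3/2; a_0 = 1; a_1 = 2/9; a_2 = 2/99; a_3 = 4/3861; a_4 = 2/57915


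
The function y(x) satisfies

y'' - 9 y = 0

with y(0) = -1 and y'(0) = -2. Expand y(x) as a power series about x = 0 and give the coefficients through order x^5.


Ansatz: y(x) = sum_{n>=0} a_n x^n, so y'(x) = sum_{n>=1} n a_n x^(n-1) and y''(x) = sum_{n>=2} n(n-1) a_n x^(n-2).
Substitute into P(x) y'' + Q(x) y' + R(x) y = 0 with P(x) = 1, Q(x) = 0, R(x) = -9, and match powers of x.
Initial conditions: a_0 = -1, a_1 = -2.
Setting the coefficient of each power of x to zero and solving order by order (substituting the coefficients already found):
  x^0: 2 a_2 - 9 a_0 = 0  ->  2 a_2 = 9 a_0 = -9  ->  a_2 = -9/2
  x^1: 6 a_3 - 9 a_1 = 0  ->  6 a_3 = 9 a_1 = -18  ->  a_3 = -3
  x^2: 12 a_4 - 9 a_2 = 0  ->  12 a_4 = 9 a_2 = -81/2  ->  a_4 = -27/8
  x^3: 20 a_5 - 9 a_3 = 0  ->  20 a_5 = 9 a_3 = -27  ->  a_5 = -27/20
Truncated series: y(x) = -1 - 2 x - (9/2) x^2 - 3 x^3 - (27/8) x^4 - (27/20) x^5 + O(x^6).

a_0 = -1; a_1 = -2; a_2 = -9/2; a_3 = -3; a_4 = -27/8; a_5 = -27/20


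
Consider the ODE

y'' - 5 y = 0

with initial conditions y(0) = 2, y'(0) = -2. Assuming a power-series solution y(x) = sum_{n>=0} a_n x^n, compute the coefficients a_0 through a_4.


Ansatz: y(x) = sum_{n>=0} a_n x^n, so y'(x) = sum_{n>=1} n a_n x^(n-1) and y''(x) = sum_{n>=2} n(n-1) a_n x^(n-2).
Substitute into P(x) y'' + Q(x) y' + R(x) y = 0 with P(x) = 1, Q(x) = 0, R(x) = -5, and match powers of x.
Initial conditions: a_0 = 2, a_1 = -2.
Setting the coefficient of each power of x to zero and solving order by order (substituting the coefficients already found):
  x^0: 2 a_2 - 5 a_0 = 0  ->  2 a_2 = 5 a_0 = 10  ->  a_2 = 5
  x^1: 6 a_3 - 5 a_1 = 0  ->  6 a_3 = 5 a_1 = -10  ->  a_3 = -5/3
  x^2: 12 a_4 - 5 a_2 = 0  ->  12 a_4 = 5 a_2 = 25  ->  a_4 = 25/12
Truncated series: y(x) = 2 - 2 x + 5 x^2 - (5/3) x^3 + (25/12) x^4 + O(x^5).

a_0 = 2; a_1 = -2; a_2 = 5; a_3 = -5/3; a_4 = 25/12


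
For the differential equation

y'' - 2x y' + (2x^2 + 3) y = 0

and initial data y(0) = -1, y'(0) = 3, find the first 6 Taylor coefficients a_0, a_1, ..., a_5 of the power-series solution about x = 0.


Ansatz: y(x) = sum_{n>=0} a_n x^n, so y'(x) = sum_{n>=1} n a_n x^(n-1) and y''(x) = sum_{n>=2} n(n-1) a_n x^(n-2).
Substitute into P(x) y'' + Q(x) y' + R(x) y = 0 with P(x) = 1, Q(x) = -2x, R(x) = 2x^2 + 3, and match powers of x.
Initial conditions: a_0 = -1, a_1 = 3.
Setting the coefficient of each power of x to zero and solving order by order (substituting the coefficients already found):
  x^0: 2 a_2 + 3 a_0 = 0  ->  2 a_2 = -3 a_0 = 3  ->  a_2 = 3/2
  x^1: 6 a_3 + a_1 = 0  ->  6 a_3 = -a_1 = -3  ->  a_3 = -1/2
  x^2: 12 a_4 - a_2 + 2 a_0 = 0  ->  12 a_4 = a_2 - 2 a_0 = 7/2  ->  a_4 = 7/24
  x^3: 20 a_5 - 3 a_3 + 2 a_1 = 0  ->  20 a_5 = 3 a_3 - 2 a_1 = -15/2  ->  a_5 = -3/8
Truncated series: y(x) = -1 + 3 x + (3/2) x^2 - (1/2) x^3 + (7/24) x^4 - (3/8) x^5 + O(x^6).

a_0 = -1; a_1 = 3; a_2 = 3/2; a_3 = -1/2; a_4 = 7/24; a_5 = -3/8


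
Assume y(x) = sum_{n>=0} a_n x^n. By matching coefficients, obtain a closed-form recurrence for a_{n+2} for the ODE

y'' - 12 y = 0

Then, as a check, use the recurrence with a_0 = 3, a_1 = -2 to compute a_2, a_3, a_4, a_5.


Substitute y = sum_n a_n x^n into y'' + (const) y = 0.
y''(x) = sum_{n>=0} (n+2)(n+1) a_{n+2} x^n.
The ODE becomes sum_n [(n+2)(n+1) a_{n+2} - 12 a_n] x^n = 0.
Setting each coefficient to zero gives the recurrence:
  (n+2)(n+1) a_{n+2} - 12 a_n = 0,
  a_{n+2} = 12 / ((n+1)(n+2)) a_n.

Check with a_0 = 3, a_1 = -2 (apply the recurrence for n = 0, 1, 2, 3): a_0 = 3, a_1 = -2, a_2 = 18, a_3 = -4, a_4 = 18, a_5 = -12/5.

a_{n+2} = 12/((n+1)(n+2)) * a_n; check: a_0 = 3, a_1 = -2, a_2 = 18, a_3 = -4, a_4 = 18, a_5 = -12/5


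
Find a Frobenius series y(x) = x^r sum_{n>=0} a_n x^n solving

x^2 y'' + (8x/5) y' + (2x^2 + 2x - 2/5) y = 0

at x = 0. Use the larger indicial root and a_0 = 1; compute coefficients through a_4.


Write in Frobenius form y'' + (p(x)/x) y' + (q(x)/x^2) y = 0:
  p(x) = 8/5,  q(x) = 2x^2 + 2x - 2/5.
Indicial equation: r(r-1) + (8/5) r + (-2/5) = 0 -> roots r_1 = 2/5, r_2 = -1.
Take r = r_1 = 2/5. Let y(x) = x^r sum_{n>=0} a_n x^n with a_0 = 1.
Substitute y = x^r sum a_n x^n and match x^{r+n}. The recurrence is
  D(n) a_n + 2 a_{n-1} + 2 a_{n-2} = 0,  where D(n) = (r+n)(r+n-1) + (8/5)(r+n) + (-2/5).
  a_n = [-2 a_{n-1} - 2 a_{n-2}] / D(n).
Since the indicial polynomial factors as (r - r_1)(r - r_2), D(n) = (r_1 + n - r_1)(r_1 + n - r_2) = n(n + 7/5).
Evaluating step by step (a_0 = 1):
  n = 1: D(1) = 1(1 + 7/5) = 12/5; numerator = -2(1) = -2; a_1 = (-2)/(12/5) = -5/6
  n = 2: D(2) = 2(2 + 7/5) = 34/5; numerator = -2(-5/6) - 2(1) = -1/3; a_2 = (-1/3)/(34/5) = -5/102
  n = 3: D(3) = 3(3 + 7/5) = 66/5; numerator = -2(-5/102) - 2(-5/6) = 30/17; a_3 = (30/17)/(66/5) = 25/187
  n = 4: D(4) = 4(4 + 7/5) = 108/5; numerator = -2(25/187) - 2(-5/102) = -95/561; a_4 = (-95/561)/(108/5) = -475/60588

r = 2/5; a_0 = 1; a_1 = -5/6; a_2 = -5/102; a_3 = 25/187; a_4 = -475/60588


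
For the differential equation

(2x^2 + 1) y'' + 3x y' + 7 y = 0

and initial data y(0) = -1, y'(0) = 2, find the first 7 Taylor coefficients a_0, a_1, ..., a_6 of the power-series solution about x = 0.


Ansatz: y(x) = sum_{n>=0} a_n x^n, so y'(x) = sum_{n>=1} n a_n x^(n-1) and y''(x) = sum_{n>=2} n(n-1) a_n x^(n-2).
Substitute into P(x) y'' + Q(x) y' + R(x) y = 0 with P(x) = 2x^2 + 1, Q(x) = 3x, R(x) = 7, and match powers of x.
Initial conditions: a_0 = -1, a_1 = 2.
Setting the coefficient of each power of x to zero and solving order by order (substituting the coefficients already found):
  x^0: 2 a_2 + 7 a_0 = 0  ->  2 a_2 = -7 a_0 = 7  ->  a_2 = 7/2
  x^1: 6 a_3 + 10 a_1 = 0  ->  6 a_3 = -10 a_1 = -20  ->  a_3 = -10/3
  x^2: 12 a_4 + 17 a_2 = 0  ->  12 a_4 = -17 a_2 = -119/2  ->  a_4 = -119/24
  x^3: 20 a_5 + 28 a_3 = 0  ->  20 a_5 = -28 a_3 = 280/3  ->  a_5 = 14/3
  x^4: 30 a_6 + 43 a_4 = 0  ->  30 a_6 = -43 a_4 = 5117/24  ->  a_6 = 5117/720
Truncated series: y(x) = -1 + 2 x + (7/2) x^2 - (10/3) x^3 - (119/24) x^4 + (14/3) x^5 + (5117/720) x^6 + O(x^7).

a_0 = -1; a_1 = 2; a_2 = 7/2; a_3 = -10/3; a_4 = -119/24; a_5 = 14/3; a_6 = 5117/720


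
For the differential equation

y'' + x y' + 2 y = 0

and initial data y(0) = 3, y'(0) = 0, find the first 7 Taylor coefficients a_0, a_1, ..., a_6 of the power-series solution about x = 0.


Ansatz: y(x) = sum_{n>=0} a_n x^n, so y'(x) = sum_{n>=1} n a_n x^(n-1) and y''(x) = sum_{n>=2} n(n-1) a_n x^(n-2).
Substitute into P(x) y'' + Q(x) y' + R(x) y = 0 with P(x) = 1, Q(x) = x, R(x) = 2, and match powers of x.
Initial conditions: a_0 = 3, a_1 = 0.
Setting the coefficient of each power of x to zero and solving order by order (substituting the coefficients already found):
  x^0: 2 a_2 + 2 a_0 = 0  ->  2 a_2 = -2 a_0 = -6  ->  a_2 = -3
  x^1: 6 a_3 + 3 a_1 = 0  ->  6 a_3 = -3 a_1 = 0  ->  a_3 = 0
  x^2: 12 a_4 + 4 a_2 = 0  ->  12 a_4 = -4 a_2 = 12  ->  a_4 = 1
  x^3: 20 a_5 + 5 a_3 = 0  ->  20 a_5 = -5 a_3 = 0  ->  a_5 = 0
  x^4: 30 a_6 + 6 a_4 = 0  ->  30 a_6 = -6 a_4 = -6  ->  a_6 = -1/5
Truncated series: y(x) = 3 - 3 x^2 + x^4 - (1/5) x^6 + O(x^7).

a_0 = 3; a_1 = 0; a_2 = -3; a_3 = 0; a_4 = 1; a_5 = 0; a_6 = -1/5


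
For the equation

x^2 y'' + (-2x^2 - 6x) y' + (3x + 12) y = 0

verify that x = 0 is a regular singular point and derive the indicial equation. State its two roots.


Divide by x^2 to reach normal form y'' + P_1(x) y' + P_2(x) y = 0 with P_1(x) = -2 - 6/x and P_2(x) = 3/x + 12/x^2.
x = 0 is a singular point because the y'-coefficient -2 - 6/x has a pole at x = 0 and the y-coefficient 3/x + 12/x^2 has a pole at x = 0.
It is a regular singular point because x P_1(x) = p(x) = -2x - 6 and x^2 P_2(x) = q(x) = 3x + 12 are polynomials, hence analytic at x = 0.
p(0) = -6,  q(0) = 12.
Indicial equation: r(r-1) + p(0) r + q(0) = 0, i.e. r^2 + (p(0) - 1) r + q(0) = 0, i.e. r^2 - 7 r + 12 = 0.
Discriminant: (-7)^2 - 4(12) = 1, so r = (7 ± 1)/2.
Solving: r_1 = 4, r_2 = 3.

indicial: r^2 - 7 r + 12 = 0; roots r_1 = 4, r_2 = 3


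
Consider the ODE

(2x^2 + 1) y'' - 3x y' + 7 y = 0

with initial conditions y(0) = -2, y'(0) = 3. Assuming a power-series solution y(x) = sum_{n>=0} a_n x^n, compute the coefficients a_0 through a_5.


Ansatz: y(x) = sum_{n>=0} a_n x^n, so y'(x) = sum_{n>=1} n a_n x^(n-1) and y''(x) = sum_{n>=2} n(n-1) a_n x^(n-2).
Substitute into P(x) y'' + Q(x) y' + R(x) y = 0 with P(x) = 2x^2 + 1, Q(x) = -3x, R(x) = 7, and match powers of x.
Initial conditions: a_0 = -2, a_1 = 3.
Setting the coefficient of each power of x to zero and solving order by order (substituting the coefficients already found):
  x^0: 2 a_2 + 7 a_0 = 0  ->  2 a_2 = -7 a_0 = 14  ->  a_2 = 7
  x^1: 6 a_3 + 4 a_1 = 0  ->  6 a_3 = -4 a_1 = -12  ->  a_3 = -2
  x^2: 12 a_4 + 5 a_2 = 0  ->  12 a_4 = -5 a_2 = -35  ->  a_4 = -35/12
  x^3: 20 a_5 + 10 a_3 = 0  ->  20 a_5 = -10 a_3 = 20  ->  a_5 = 1
Truncated series: y(x) = -2 + 3 x + 7 x^2 - 2 x^3 - (35/12) x^4 + x^5 + O(x^6).

a_0 = -2; a_1 = 3; a_2 = 7; a_3 = -2; a_4 = -35/12; a_5 = 1
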